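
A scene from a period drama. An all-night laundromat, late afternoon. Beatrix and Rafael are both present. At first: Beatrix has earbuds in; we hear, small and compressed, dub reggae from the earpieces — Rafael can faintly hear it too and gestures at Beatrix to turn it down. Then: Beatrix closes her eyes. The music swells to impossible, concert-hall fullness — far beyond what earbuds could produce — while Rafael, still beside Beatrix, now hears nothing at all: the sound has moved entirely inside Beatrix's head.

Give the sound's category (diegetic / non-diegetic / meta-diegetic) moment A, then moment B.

diegetic, meta-diegetic

Moment A: the earbuds are a physical source both characters can hear → diegetic.
Moment B: the music now exists only as Beatrix's subjective experience; Rafael can no longer hear it → meta-diegetic.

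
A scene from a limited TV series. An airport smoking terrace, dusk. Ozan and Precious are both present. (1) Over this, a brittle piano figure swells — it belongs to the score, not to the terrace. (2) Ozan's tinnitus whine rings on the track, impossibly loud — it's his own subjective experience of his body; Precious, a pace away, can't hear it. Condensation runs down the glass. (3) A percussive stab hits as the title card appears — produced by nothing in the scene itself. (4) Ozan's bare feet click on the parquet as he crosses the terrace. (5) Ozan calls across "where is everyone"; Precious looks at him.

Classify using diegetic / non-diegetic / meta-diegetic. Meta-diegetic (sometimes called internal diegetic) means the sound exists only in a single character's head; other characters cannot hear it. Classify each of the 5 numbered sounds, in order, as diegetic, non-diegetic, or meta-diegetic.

(1) score with no on-screen or off-screen source; it exists for the audience alone → non-diegetic.
(2) a subjective body sound — Ozan's private perception, inaudible to Precious → meta-diegetic.
(3) it's a sound-design accent with no in-world source; no one in the scene can hear it → non-diegetic.
Sound (4): Ozan's footsteps are produced in the story world, so diegetic.
Sound (5): on-screen dialogue — Ozan speaks and Precious is there to hear, so diegetic.

non-diegetic, meta-diegetic, non-diegetic, diegetic, diegetic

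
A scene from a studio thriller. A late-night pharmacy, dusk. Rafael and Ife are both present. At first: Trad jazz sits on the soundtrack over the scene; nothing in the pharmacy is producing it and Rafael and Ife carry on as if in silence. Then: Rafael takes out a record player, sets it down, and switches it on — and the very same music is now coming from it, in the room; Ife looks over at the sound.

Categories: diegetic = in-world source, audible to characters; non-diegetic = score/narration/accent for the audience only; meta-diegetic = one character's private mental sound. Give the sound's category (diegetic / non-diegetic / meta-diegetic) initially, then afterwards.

Initially: no in-world source exists and no character can hear it — underscore → non-diegetic.
Afterwards: a record player is now a real source in the story world and the characters hear it → diegetic.

non-diegetic, diegetic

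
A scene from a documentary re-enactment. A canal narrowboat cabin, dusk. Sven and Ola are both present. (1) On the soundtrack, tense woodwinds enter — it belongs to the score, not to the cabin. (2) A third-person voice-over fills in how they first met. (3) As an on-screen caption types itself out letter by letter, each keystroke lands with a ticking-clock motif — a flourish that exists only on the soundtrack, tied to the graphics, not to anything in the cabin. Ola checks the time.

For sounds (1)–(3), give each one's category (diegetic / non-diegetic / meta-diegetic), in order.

non-diegetic, non-diegetic, non-diegetic

(1) is non-diegetic: it has no source in the story world and no character can hear it — it's underscore.
(2) is non-diegetic: commentary laid over the scene from outside the fiction.
Sound (3): sound married to a title/caption — outside the diegesis by definition, so non-diegetic.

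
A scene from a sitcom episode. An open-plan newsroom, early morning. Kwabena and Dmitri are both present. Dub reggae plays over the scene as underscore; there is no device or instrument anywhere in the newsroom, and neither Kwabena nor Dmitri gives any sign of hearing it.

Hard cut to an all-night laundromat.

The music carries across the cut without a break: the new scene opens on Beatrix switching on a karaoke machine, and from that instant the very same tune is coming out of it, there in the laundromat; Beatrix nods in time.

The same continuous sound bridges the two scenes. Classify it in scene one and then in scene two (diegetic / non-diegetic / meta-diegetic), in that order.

Scene one: there's no in-world source anywhere and no character hears it — underscore for the audience only → non-diegetic.
Scene two: once Beatrix turns on a karaoke machine, the music has a real source in the story world and Beatrix reacts to it → diegetic.

non-diegetic, diegetic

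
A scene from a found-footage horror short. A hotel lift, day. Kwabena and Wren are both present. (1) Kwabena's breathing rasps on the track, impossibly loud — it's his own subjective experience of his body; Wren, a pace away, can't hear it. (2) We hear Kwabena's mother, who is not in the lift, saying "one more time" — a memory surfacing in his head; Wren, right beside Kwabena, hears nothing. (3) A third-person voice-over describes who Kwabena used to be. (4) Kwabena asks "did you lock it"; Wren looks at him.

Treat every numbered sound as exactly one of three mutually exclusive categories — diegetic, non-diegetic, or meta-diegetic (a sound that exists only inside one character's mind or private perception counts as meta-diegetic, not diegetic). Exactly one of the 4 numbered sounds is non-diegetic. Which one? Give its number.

3

Sound (1): point-of-audition from inside Kwabena's body; not a sound in the room, so meta-diegetic.
(2) the voice is a memory playing only inside Kwabena's mind; Wren can't hear it → meta-diegetic.
(3) external voice-over — not a character, not heard by anyone in the scene → non-diegetic.
Sound (4): spoken by a character present in the story world, so diegetic.
Only (3) is non-diegetic.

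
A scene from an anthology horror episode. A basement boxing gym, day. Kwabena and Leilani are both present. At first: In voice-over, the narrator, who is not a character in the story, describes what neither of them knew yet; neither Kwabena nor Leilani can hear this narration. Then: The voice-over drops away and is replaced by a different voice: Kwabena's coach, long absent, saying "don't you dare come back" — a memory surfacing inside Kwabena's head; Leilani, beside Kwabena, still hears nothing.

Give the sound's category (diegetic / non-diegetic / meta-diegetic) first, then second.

First: the external narrator addresses only the audience — outside the story world → non-diegetic.
Second: the replacement voice is a memory inside Kwabena's mind specifically → meta-diegetic.

non-diegetic, meta-diegetic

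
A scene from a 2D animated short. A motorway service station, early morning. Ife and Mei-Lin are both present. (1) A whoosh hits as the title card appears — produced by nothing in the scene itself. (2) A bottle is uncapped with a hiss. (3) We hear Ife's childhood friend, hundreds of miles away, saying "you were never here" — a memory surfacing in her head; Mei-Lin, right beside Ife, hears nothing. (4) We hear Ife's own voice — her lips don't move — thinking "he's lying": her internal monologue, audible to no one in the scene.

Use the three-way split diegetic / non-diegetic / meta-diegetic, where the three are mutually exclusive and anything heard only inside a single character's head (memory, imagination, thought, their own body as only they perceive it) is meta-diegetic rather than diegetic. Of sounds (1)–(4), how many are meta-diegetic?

(1) is non-diegetic: it's a sound-design accent with no in-world source; no one in the scene can hear it.
(2) the sound comes from a bottle physically present in the location → diegetic.
(3) a remembered line, private to Ife — not present in the room, not audible to Mei-Lin → meta-diegetic.
Sound (4): Ife's thought-voice: a private mental sound no other character can hear, so meta-diegetic.
So 2 of the 4 are meta-diegetic: (3), (4).

2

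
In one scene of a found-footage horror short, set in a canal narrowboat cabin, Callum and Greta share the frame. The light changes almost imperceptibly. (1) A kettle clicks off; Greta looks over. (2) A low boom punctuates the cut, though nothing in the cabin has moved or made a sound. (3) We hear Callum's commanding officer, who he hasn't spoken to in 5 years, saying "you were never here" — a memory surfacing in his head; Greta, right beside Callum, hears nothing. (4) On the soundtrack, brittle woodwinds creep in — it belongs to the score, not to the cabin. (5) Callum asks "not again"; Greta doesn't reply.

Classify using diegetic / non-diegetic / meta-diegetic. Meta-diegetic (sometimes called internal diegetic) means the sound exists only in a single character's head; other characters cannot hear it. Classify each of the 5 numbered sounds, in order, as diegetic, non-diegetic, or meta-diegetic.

(1) is diegetic: the sound comes from a kettle physically present in the location.
(2) is non-diegetic: nothing in the scene produces it; it's an accent added for the audience.
(3) is meta-diegetic: a remembered line, private to Callum — not present in the room, not audible to Greta.
(4) is non-diegetic: it has no source in the story world and no character can hear it — it's underscore.
Sound (5): on-screen dialogue — Callum speaks and Greta is there to hear, so diegetic.

diegetic, non-diegetic, meta-diegetic, non-diegetic, diegetic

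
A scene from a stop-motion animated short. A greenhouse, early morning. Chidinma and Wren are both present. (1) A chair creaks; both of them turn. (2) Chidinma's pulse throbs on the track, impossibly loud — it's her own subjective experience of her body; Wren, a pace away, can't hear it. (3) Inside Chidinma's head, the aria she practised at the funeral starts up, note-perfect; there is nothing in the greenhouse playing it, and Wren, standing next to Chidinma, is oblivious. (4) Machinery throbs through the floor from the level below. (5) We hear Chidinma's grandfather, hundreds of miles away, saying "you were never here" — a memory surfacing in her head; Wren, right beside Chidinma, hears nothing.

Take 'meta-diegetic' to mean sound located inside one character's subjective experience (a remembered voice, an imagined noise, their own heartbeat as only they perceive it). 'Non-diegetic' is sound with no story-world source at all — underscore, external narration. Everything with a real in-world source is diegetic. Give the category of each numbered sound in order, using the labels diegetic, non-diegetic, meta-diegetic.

(1) the sound comes from a chair physically present in the location → diegetic.
(2) point-of-audition from inside Chidinma's body; not a sound in the room → meta-diegetic.
Sound (3): the music is a memory playing inside Chidinma's mind alone; no real-world source, Wren can't hear it, so meta-diegetic.
(4) is diegetic: ambient/room sound belonging to the story's physical space.
Sound (5): a remembered line, private to Chidinma — not present in the room, not audible to Wren, so meta-diegetic.

diegetic, meta-diegetic, meta-diegetic, diegetic, meta-diegetic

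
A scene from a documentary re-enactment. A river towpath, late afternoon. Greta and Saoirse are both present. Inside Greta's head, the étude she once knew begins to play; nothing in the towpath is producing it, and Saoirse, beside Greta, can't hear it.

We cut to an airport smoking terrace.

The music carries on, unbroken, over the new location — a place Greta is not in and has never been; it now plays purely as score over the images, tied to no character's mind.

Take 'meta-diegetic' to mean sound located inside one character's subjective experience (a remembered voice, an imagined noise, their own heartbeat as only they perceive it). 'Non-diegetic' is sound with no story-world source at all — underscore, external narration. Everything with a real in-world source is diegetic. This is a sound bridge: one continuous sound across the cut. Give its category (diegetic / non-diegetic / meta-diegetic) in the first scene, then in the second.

meta-diegetic, non-diegetic

Scene one: the music exists only inside Greta's mind; Saoirse can't hear it → meta-diegetic.
Scene two: it's detached from Greta entirely and plays over unrelated images with no in-world source — conventional underscore → non-diegetic.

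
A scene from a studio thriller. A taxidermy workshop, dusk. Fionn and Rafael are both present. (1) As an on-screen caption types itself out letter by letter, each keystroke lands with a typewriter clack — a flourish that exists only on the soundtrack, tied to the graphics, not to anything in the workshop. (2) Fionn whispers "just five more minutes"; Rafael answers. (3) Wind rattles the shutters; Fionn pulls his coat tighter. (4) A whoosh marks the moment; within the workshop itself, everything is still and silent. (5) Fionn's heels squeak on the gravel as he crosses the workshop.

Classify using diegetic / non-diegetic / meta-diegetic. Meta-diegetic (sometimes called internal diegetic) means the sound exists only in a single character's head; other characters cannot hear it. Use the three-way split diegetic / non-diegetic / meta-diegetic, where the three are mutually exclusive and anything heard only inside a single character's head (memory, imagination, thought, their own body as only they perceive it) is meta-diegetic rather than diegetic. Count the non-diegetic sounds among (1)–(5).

2

(1) sound married to a title/caption — outside the diegesis by definition → non-diegetic.
(2) is diegetic: on-screen dialogue — Fionn speaks and Rafael is there to hear.
(3) is diegetic: wind is part of the location's real environment.
(4) nothing in the scene produces it; it's an accent added for the audience → non-diegetic.
(5) is diegetic: a character's body making contact with the set — an in-world sound.
Non-diegetic: (1), (4) — that's 2.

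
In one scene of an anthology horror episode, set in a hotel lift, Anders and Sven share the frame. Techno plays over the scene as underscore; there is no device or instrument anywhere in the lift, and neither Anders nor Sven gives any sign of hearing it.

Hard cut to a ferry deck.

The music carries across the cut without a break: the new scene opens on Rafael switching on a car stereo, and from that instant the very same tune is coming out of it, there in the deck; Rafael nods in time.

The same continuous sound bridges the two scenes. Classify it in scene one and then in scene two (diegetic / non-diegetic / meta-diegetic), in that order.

non-diegetic, diegetic

Scene one: there's no in-world source anywhere and no character hears it — underscore for the audience only → non-diegetic.
Scene two: once Rafael turns on a car stereo, the music has a real source in the story world and Rafael reacts to it → diegetic.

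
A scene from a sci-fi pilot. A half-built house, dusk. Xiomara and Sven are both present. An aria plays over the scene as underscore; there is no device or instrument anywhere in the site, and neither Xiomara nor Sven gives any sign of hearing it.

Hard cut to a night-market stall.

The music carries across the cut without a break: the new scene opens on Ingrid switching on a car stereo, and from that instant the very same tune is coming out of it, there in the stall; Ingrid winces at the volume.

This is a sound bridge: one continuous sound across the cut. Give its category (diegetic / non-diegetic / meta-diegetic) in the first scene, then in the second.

non-diegetic, diegetic

Scene one: there's no in-world source anywhere and no character hears it — underscore for the audience only → non-diegetic.
Scene two: once Ingrid turns on a car stereo, the music has a real source in the story world and Ingrid reacts to it → diegetic.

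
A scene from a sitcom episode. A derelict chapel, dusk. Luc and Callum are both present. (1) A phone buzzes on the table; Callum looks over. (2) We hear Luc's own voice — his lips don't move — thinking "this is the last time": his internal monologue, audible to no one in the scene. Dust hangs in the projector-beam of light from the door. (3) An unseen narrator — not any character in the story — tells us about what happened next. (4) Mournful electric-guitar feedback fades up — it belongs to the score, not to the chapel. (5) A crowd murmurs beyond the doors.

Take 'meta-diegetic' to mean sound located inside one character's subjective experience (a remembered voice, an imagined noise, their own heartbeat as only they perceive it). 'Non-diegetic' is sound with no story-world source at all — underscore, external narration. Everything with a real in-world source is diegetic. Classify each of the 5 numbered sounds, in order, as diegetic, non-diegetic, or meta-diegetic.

diegetic, meta-diegetic, non-diegetic, non-diegetic, diegetic

Sound (1): a phone is a real object/event in the scene's world, so diegetic.
(2) is meta-diegetic: Luc's thought-voice: a private mental sound no other character can hear.
(3) external voice-over — not a character, not heard by anyone in the scene → non-diegetic.
Sound (4): score with no on-screen or off-screen source; it exists for the audience alone, so non-diegetic.
Sound (5): a crowd is part of the location's real environment, so diegetic.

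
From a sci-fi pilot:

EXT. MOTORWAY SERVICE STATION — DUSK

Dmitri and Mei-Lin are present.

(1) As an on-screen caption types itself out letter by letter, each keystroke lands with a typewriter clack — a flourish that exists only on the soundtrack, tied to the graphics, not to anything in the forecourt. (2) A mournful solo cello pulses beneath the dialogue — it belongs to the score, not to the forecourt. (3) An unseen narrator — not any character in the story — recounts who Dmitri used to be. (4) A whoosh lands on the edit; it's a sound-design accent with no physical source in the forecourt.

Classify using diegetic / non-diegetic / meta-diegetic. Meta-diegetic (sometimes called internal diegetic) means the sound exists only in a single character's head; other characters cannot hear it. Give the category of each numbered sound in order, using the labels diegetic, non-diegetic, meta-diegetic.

non-diegetic, non-diegetic, non-diegetic, non-diegetic

Sound (1): the caption isn't part of the story world, so neither is the sound tied to it, so non-diegetic.
Sound (2): nothing in the forecourt produces it and the characters don't hear it — pure soundtrack, so non-diegetic.
Sound (3): external voice-over — not a character, not heard by anyone in the scene, so non-diegetic.
(4) it's a sound-design accent with no in-world source; no one in the scene can hear it → non-diegetic.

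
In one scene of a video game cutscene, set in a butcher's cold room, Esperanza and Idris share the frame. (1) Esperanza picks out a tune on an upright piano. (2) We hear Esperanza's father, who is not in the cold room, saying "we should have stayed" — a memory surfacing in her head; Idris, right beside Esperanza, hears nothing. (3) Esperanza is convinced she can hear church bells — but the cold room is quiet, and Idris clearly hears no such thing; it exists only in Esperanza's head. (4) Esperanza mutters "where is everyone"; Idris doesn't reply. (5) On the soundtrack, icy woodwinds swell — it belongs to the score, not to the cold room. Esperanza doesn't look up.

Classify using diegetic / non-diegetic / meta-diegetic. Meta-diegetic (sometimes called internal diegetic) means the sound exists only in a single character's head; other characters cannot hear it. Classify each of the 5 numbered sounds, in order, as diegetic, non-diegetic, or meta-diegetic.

(1) the instrument and the performer are both in the scene → diegetic.
(2) a remembered line, private to Esperanza — not present in the room, not audible to Idris → meta-diegetic.
(3) the sound is imagined by Esperanza; nothing in the story world is producing it and Idris can't hear it → meta-diegetic.
Sound (4): Esperanza is a character speaking aloud in the scene, so diegetic.
(5) score with no on-screen or off-screen source; it exists for the audience alone → non-diegetic.

diegetic, meta-diegetic, meta-diegetic, diegetic, non-diegetic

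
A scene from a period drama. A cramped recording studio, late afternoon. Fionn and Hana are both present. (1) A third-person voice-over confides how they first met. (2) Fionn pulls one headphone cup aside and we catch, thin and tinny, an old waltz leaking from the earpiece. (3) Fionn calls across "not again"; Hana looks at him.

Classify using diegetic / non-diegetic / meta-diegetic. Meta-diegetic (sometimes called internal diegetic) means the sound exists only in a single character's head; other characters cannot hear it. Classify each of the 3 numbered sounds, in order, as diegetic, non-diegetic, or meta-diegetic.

non-diegetic, diegetic, diegetic

Sound (1): external voice-over — not a character, not heard by anyone in the scene, so non-diegetic.
(2) it's leaking from a physical pair of headphones in the scene → diegetic.
(3) is diegetic: on-screen dialogue — Fionn speaks and Hana is there to hear.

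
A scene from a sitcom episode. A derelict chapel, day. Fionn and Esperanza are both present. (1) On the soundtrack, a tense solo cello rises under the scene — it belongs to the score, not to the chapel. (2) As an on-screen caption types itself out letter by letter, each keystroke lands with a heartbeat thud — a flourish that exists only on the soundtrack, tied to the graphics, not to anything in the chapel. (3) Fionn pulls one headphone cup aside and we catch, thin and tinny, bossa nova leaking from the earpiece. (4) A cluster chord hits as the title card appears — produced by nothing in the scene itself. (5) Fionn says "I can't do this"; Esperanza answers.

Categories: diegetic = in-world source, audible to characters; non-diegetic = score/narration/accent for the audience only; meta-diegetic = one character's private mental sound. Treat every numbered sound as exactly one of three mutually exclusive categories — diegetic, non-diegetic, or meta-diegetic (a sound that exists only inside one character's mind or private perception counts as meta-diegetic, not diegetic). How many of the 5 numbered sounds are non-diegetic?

Sound (1): it has no source in the story world and no character can hear it — it's underscore, so non-diegetic.
(2) is non-diegetic: it accompanies on-screen graphics, not anything inside the story world.
Sound (3): it's leaking from a physical pair of headphones in the scene, so diegetic.
(4) nothing in the scene produces it; it's an accent added for the audience → non-diegetic.
(5) on-screen dialogue — Fionn speaks and Esperanza is there to hear → diegetic.
Non-diegetic: (1), (2), (4) — that's 3.

3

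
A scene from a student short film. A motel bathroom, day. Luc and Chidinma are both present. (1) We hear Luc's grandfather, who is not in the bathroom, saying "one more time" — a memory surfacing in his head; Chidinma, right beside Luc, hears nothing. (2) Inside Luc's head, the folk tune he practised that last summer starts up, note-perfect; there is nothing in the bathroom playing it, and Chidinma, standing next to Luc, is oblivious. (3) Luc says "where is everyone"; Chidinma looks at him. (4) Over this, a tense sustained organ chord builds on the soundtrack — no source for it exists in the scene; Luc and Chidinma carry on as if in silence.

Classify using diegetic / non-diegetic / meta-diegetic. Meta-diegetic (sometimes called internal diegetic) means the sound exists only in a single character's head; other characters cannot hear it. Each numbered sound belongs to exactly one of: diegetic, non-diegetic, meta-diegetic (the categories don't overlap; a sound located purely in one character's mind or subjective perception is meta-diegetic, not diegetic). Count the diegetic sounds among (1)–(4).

(1) is meta-diegetic: the voice is a memory playing only inside Luc's mind; Chidinma can't hear it.
Sound (2): the music is a memory playing inside Luc's mind alone; no real-world source, Chidinma can't hear it, so meta-diegetic.
(3) spoken by a character present in the story world → diegetic.
(4) it has no source in the story world and no character can hear it — it's underscore → non-diegetic.
Diegetic: (3) — that's 1.

1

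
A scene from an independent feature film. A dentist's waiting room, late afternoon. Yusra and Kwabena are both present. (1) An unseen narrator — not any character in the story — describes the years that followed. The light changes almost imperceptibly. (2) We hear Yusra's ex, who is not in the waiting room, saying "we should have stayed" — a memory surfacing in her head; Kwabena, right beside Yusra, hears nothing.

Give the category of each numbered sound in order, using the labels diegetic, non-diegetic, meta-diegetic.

Sound (1): external voice-over — not a character, not heard by anyone in the scene, so non-diegetic.
Sound (2): the voice is a memory playing only inside Yusra's mind; Kwabena can't hear it, so meta-diegetic.

non-diegetic, meta-diegetic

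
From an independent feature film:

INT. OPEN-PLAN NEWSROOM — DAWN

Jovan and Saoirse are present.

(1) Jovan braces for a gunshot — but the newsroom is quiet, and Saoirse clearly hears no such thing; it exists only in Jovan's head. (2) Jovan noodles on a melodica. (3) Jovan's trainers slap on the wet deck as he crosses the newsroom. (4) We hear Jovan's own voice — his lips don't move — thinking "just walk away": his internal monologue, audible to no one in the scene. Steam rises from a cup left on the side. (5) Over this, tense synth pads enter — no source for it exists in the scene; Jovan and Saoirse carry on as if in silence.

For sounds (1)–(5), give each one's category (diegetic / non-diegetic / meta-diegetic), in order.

(1) the sound is imagined by Jovan; nothing in the story world is producing it and Saoirse can't hear it → meta-diegetic.
Sound (2): Jovan is producing the music live, in the story world, so diegetic.
(3) is diegetic: it's the physical sound of Jovan moving in the space.
Sound (4): Jovan's thought-voice: a private mental sound no other character can hear, so meta-diegetic.
(5) nothing in the newsroom produces it and the characters don't hear it — pure soundtrack → non-diegetic.

meta-diegetic, diegetic, diegetic, meta-diegetic, non-diegetic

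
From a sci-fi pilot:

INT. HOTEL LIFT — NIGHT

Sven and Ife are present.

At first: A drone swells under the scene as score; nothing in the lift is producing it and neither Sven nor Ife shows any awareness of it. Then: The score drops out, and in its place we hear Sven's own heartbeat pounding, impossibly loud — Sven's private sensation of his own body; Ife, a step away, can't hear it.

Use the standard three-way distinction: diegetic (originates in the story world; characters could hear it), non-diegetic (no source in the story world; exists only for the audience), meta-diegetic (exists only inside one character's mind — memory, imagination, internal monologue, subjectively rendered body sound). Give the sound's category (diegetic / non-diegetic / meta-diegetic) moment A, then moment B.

non-diegetic, meta-diegetic

Moment A: underscore with no in-world source, inaudible to the characters → non-diegetic.
Moment B: the body sound is Sven's subjective perception alone — Ife can't hear it → meta-diegetic.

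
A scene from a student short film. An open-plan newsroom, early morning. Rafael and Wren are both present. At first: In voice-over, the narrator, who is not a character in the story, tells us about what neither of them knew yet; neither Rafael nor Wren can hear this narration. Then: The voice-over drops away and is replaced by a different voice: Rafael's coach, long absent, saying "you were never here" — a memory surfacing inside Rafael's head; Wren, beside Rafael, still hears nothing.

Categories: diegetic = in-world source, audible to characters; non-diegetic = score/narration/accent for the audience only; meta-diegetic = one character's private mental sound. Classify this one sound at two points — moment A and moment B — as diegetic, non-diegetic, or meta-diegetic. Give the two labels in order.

non-diegetic, meta-diegetic

Moment A: the external narrator addresses only the audience — outside the story world → non-diegetic.
Moment B: the replacement voice is a memory inside Rafael's mind specifically → meta-diegetic.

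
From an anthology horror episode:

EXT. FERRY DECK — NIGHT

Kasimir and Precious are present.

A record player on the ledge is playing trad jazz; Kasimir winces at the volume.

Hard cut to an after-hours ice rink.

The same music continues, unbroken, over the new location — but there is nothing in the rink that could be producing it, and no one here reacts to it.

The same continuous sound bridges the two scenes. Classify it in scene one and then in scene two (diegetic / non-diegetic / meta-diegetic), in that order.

Scene one: a record player is an on-screen source and Kasimir reacts to it → diegetic.
Scene two: there is no source in the rink and no one hears it — it's now underscore → non-diegetic.

diegetic, non-diegetic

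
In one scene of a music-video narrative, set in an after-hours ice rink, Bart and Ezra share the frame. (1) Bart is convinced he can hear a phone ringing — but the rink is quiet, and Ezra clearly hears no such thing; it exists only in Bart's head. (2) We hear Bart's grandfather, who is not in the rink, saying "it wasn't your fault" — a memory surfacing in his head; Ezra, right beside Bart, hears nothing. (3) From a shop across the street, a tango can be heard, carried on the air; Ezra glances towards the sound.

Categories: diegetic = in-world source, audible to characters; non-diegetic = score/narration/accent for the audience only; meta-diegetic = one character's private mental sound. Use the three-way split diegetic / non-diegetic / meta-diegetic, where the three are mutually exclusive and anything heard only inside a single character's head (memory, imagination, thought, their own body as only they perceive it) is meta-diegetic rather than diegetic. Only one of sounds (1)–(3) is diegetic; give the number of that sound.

3

(1) is meta-diegetic: the sound is imagined by Bart; nothing in the story world is producing it and Ezra can't hear it.
(2) a remembered line, private to Bart — not present in the room, not audible to Ezra → meta-diegetic.
(3) is diegetic: the music has an off-screen but real-world source and a character hears it.
Only (3) is diegetic.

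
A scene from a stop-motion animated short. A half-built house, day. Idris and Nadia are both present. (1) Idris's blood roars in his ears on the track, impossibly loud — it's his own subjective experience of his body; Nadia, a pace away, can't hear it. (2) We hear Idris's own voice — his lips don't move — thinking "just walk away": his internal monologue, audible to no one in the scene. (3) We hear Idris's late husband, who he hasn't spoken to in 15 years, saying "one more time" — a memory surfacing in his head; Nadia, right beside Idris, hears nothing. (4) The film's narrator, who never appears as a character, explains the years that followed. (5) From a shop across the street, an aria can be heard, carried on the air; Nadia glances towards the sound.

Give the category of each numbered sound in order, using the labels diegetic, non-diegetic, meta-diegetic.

meta-diegetic, meta-diegetic, meta-diegetic, non-diegetic, diegetic

(1) is meta-diegetic: point-of-audition from inside Idris's body; not a sound in the room.
(2) Idris's thought-voice: a private mental sound no other character can hear → meta-diegetic.
(3) a remembered line, private to Idris — not present in the room, not audible to Nadia → meta-diegetic.
(4) is non-diegetic: commentary laid over the scene from outside the fiction.
Sound (5): it's coming from a shop across the street — a location within the story world — and Nadia reacts, so diegetic.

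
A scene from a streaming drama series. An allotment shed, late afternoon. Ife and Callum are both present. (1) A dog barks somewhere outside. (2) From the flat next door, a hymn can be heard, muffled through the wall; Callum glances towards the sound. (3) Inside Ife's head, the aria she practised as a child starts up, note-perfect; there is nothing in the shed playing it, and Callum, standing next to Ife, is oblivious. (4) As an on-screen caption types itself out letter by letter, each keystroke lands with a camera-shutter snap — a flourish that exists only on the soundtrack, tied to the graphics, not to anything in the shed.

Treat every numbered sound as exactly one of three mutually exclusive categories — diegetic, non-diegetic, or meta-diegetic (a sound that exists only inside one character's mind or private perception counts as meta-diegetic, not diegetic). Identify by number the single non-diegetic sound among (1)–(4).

(1) is diegetic: a dog is a real object/event in the scene's world.
(2) is diegetic: it's coming from the flat next door — a location within the story world — and Callum reacts.
Sound (3): the music is a memory playing inside Ife's mind alone; no real-world source, Callum can't hear it, so meta-diegetic.
(4) is non-diegetic: it accompanies on-screen graphics, not anything inside the story world.
Only (4) is non-diegetic.

4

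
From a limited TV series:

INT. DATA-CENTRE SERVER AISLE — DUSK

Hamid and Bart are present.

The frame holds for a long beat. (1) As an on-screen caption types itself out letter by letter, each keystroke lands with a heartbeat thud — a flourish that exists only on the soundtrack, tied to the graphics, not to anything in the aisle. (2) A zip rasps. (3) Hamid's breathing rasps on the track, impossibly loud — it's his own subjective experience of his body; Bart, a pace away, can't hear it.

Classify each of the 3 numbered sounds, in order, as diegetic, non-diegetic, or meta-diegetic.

(1) sound married to a title/caption — outside the diegesis by definition → non-diegetic.
(2) an in-world source (a zip); characters could hear it → diegetic.
(3) is meta-diegetic: it's Hamid's internal bodily sensation rendered as sound; only Hamid 'hears' it.

non-diegetic, diegetic, meta-diegetic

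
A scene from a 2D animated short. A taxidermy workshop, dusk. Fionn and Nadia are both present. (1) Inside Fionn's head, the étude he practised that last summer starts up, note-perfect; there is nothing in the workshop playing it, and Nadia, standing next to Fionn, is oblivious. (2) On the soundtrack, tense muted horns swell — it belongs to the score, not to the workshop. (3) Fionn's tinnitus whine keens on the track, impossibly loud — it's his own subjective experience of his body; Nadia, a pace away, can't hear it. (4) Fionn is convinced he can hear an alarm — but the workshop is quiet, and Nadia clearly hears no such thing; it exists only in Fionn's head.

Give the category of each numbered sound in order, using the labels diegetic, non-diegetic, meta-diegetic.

Sound (1): the music is a memory playing inside Fionn's mind alone; no real-world source, Nadia can't hear it, so meta-diegetic.
Sound (2): nothing in the workshop produces it and the characters don't hear it — pure soundtrack, so non-diegetic.
(3) it's Fionn's internal bodily sensation rendered as sound; only Fionn 'hears' it → meta-diegetic.
Sound (4): subjective to Fionn: the workshop is silent and Nadia hears nothing, so meta-diegetic.

meta-diegetic, non-diegetic, meta-diegetic, meta-diegetic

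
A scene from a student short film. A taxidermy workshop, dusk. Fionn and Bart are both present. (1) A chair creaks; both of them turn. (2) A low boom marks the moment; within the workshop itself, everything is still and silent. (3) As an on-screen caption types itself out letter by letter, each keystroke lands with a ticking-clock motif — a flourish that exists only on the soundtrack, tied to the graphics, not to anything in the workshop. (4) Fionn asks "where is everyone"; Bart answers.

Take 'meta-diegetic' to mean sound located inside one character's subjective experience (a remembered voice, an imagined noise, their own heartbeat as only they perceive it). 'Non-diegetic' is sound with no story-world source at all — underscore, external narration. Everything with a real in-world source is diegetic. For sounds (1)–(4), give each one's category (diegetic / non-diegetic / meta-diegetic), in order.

(1) the sound comes from a chair physically present in the location → diegetic.
(2) it's a sound-design accent with no in-world source; no one in the scene can hear it → non-diegetic.
(3) sound married to a title/caption — outside the diegesis by definition → non-diegetic.
Sound (4): spoken by a character present in the story world, so diegetic.

diegetic, non-diegetic, non-diegetic, diegetic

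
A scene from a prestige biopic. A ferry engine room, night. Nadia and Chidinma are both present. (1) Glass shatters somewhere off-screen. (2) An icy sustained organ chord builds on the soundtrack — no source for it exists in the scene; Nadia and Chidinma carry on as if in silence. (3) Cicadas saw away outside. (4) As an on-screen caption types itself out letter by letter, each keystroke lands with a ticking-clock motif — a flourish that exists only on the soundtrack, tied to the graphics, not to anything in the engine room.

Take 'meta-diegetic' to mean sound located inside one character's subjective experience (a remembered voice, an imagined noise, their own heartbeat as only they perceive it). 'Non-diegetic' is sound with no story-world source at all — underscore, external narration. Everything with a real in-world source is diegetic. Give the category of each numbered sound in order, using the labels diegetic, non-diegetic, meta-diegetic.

Sound (1): the sound comes from glass physically present in the location, so diegetic.
(2) nothing in the engine room produces it and the characters don't hear it — pure soundtrack → non-diegetic.
(3) is diegetic: cicadas is part of the location's real environment.
(4) sound married to a title/caption — outside the diegesis by definition → non-diegetic.

diegetic, non-diegetic, diegetic, non-diegetic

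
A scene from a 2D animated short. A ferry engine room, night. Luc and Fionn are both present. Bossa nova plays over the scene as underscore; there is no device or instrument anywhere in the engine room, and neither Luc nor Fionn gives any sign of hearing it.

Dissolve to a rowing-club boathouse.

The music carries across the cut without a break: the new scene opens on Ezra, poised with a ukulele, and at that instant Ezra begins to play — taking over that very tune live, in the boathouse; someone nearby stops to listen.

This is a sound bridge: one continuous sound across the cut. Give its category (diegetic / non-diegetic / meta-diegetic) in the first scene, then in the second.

Scene one: there's no in-world source anywhere and no character hears it — underscore for the audience only → non-diegetic.
Scene two: from the moment Ezra starts playing, the tune is being performed on a ukulele inside the story world and another character hears it → diegetic.

non-diegetic, diegetic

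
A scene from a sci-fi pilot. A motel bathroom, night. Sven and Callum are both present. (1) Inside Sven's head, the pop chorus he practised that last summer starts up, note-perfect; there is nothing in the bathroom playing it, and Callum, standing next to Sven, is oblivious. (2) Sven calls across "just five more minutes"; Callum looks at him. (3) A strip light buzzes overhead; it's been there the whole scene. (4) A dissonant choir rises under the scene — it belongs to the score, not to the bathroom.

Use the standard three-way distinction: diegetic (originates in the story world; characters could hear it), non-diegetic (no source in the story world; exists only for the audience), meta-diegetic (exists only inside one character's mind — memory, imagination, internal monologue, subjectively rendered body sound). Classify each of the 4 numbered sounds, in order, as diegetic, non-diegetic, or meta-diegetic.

meta-diegetic, diegetic, diegetic, non-diegetic

Sound (1): the music is a memory playing inside Sven's mind alone; no real-world source, Callum can't hear it, so meta-diegetic.
(2) Sven is a character speaking aloud in the scene → diegetic.
(3) a strip light is part of the location's real environment → diegetic.
Sound (4): nothing in the bathroom produces it and the characters don't hear it — pure soundtrack, so non-diegetic.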